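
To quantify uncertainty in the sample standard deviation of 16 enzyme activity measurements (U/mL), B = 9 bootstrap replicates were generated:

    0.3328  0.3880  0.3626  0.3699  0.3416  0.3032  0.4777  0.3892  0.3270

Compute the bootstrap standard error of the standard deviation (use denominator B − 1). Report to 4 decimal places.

Bootstrap SE is the standard deviation of the 9 replicate standard deviations.
Mean of replicates: (0.3328 + 0.3880 + 0.3626 + 0.3699 + 0.3416 + 0.3032 + 0.4777 + 0.3892 + 0.3270) / 9 = 3.29200 / 9 = 0.36578
Sum of squared deviations: (−0.03298)² + (+0.02222)² + (−0.00318)² + (+0.00412)² + (−0.02418)² + (−0.06258)² + (+0.11192)² + (+0.02342)² + (−0.03878)² = 0.02069
Variance = 0.02069 / 8 = 0.00259
SE* = √0.00259

SE* = 0.0509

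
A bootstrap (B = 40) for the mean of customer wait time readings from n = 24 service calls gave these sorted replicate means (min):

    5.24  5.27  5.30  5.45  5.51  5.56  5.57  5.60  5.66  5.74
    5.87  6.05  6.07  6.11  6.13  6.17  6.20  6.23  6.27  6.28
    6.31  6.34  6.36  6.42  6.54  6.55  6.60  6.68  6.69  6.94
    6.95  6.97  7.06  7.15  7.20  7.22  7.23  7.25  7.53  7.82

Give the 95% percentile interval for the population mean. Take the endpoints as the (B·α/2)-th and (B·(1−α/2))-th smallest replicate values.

α = 0.05; lower rank = 40 × 0.025 = 1; upper rank = 40 × 0.975 = 39.
The 1st smallest replicate is 5.24; the 39th is 7.53.

(5.24, 7.53)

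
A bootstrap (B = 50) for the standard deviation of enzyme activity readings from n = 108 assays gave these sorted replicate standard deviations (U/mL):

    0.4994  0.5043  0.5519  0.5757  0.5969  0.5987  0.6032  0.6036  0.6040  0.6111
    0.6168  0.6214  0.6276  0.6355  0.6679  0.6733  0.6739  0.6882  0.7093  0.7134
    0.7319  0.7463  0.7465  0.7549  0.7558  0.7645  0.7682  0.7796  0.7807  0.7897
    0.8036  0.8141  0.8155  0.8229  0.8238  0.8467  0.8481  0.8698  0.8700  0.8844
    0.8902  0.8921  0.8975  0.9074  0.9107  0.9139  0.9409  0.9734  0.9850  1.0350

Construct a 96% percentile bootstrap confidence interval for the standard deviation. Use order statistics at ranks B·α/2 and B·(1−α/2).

α = 0.04; lower rank = 50 × 0.020 = 1; upper rank = 50 × 0.980 = 49.
The 1st smallest replicate is 0.4994; the 49th is 0.9850.

(0.4994, 0.9850)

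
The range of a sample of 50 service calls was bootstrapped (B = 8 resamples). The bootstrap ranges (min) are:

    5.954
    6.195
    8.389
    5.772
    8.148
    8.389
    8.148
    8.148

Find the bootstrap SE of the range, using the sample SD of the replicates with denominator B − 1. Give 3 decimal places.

Bootstrap SE is the standard deviation of the 8 replicate ranges.
Mean of replicates: (5.954 + 6.195 + 8.389 + 5.772 + 8.148 + 8.389 + 8.148 + 8.148) / 8 = 59.1430 / 8 = 7.3929
Sum of squared deviations: (−1.4389)² + (−1.1979)² + (+0.9961)² + (−1.6209)² + (+0.7551)² + (+0.9961)² + (+0.7551)² + (+0.7551)² = 9.8277
Variance = 9.8277 / 7 = 1.4040
SE* = √1.4040

SE* = 1.185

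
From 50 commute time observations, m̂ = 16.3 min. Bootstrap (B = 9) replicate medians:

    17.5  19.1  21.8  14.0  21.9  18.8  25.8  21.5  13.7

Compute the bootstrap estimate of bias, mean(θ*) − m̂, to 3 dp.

mean(θ*) = (17.5 + 19.1 + 21.8 + 14.0 + 21.9 + 18.8 + 25.8 + 21.5 + 13.7) / 9 = 19.3444
bias = 19.3444 − 16.3

bias = +3.044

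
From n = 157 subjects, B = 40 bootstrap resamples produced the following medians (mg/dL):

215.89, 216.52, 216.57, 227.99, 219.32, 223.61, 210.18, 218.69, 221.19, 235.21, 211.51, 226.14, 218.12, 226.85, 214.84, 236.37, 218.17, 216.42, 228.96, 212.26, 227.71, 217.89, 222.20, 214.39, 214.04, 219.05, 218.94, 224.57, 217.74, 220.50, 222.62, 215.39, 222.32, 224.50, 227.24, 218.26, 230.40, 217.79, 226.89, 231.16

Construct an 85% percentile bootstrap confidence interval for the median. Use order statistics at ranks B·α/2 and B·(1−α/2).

Sorted replicates: 210.18, 211.51, 212.26, 214.04, 214.39, 214.84, 215.39, 215.89, 216.42, 216.52, 216.57, 217.74, 217.79, 217.89, 218.12, 218.17, 218.26, 218.69, 218.94, 219.05, 219.32, 220.50, 221.19, 222.20, 222.32, 222.62, 223.61, 224.50, 224.57, 226.14, 226.85, 226.89, 227.24, 227.71, 227.99, 228.96, 230.40, 231.16, 235.21, 236.37
α = 0.15; lower rank = 40 × 0.075 = 3; upper rank = 40 × 0.925 = 37.
The 3rd smallest replicate is 212.26; the 37th is 230.40.

(212.26, 230.40)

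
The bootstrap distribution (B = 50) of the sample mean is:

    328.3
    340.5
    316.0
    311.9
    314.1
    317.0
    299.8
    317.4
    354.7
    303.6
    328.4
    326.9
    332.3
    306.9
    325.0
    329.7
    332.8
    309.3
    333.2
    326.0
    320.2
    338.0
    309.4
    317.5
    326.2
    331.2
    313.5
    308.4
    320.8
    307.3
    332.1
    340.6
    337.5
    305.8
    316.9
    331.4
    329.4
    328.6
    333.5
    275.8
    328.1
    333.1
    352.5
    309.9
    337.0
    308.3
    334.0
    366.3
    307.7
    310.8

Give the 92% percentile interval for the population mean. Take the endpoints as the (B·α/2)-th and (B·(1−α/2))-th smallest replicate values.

(299.8, 352.5)

Sorted replicates: 275.8, 299.8, 303.6, 305.8, 306.9, 307.3, 307.7, 308.3, 308.4, 309.3, 309.4, 309.9, 310.8, 311.9, 313.5, 314.1, 316.0, 316.9, 317.0, 317.4, 317.5, 320.2, 320.8, 325.0, 326.0, 326.2, 326.9, 328.1, 328.3, 328.4, 328.6, 329.4, 329.7, 331.2, 331.4, 332.1, 332.3, 332.8, 333.1, 333.2, 333.5, 334.0, 337.0, 337.5, 338.0, 340.5, 340.6, 352.5, 354.7, 366.3
α = 0.08; lower rank = 50 × 0.040 = 2; upper rank = 50 × 0.960 = 48.
The 2nd smallest replicate is 299.8; the 48th is 352.5.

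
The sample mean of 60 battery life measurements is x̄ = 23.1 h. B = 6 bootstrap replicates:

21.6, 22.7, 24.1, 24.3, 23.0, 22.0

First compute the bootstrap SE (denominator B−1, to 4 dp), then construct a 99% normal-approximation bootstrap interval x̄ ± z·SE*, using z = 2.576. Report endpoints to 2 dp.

Mean of replicates = 22.9500; sum of squared deviations = 5.9350; SE* = √(5.9350/5) = 1.0895
Margin = 2.576 × 1.0895 = 2.807
Interval: 23.1 ± 2.807

(20.29, 25.91)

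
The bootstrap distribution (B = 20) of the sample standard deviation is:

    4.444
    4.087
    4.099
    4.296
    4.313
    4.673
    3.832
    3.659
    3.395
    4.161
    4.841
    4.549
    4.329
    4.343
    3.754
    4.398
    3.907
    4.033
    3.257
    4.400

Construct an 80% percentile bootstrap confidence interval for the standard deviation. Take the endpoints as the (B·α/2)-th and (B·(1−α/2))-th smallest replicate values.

Sorted replicates: 3.257, 3.395, 3.659, 3.754, 3.832, 3.907, 4.033, 4.087, 4.099, 4.161, 4.296, 4.313, 4.329, 4.343, 4.398, 4.400, 4.444, 4.549, 4.673, 4.841
α = 0.20; lower rank = 20 × 0.100 = 2; upper rank = 20 × 0.900 = 18.
The 2nd smallest replicate is 3.395; the 18th is 4.549.

(3.395, 4.549)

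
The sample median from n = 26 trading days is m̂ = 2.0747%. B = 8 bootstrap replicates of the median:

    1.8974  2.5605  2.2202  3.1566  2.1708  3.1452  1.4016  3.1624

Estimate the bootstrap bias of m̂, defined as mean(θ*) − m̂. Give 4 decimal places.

mean(θ*) = (1.8974 + 2.5605 + 2.2202 + 3.1566 + 2.1708 + 3.1452 + 1.4016 + 3.1624) / 8 = 2.46434
bias = 2.46434 − 2.0747

bias = +0.3896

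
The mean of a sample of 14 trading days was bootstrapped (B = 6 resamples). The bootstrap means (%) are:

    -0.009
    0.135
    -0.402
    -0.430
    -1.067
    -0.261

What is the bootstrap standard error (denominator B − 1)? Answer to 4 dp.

Bootstrap SE is the standard deviation of the 6 replicate means.
Mean of replicates: ((-0.009) + 0.135 + (-0.402) + (-0.430) + (-1.067) + (-0.261)) / 6 = -2.03400 / 6 = -0.33900
Sum of squared deviations: (+0.33000)² + (+0.47400)² + (−0.06300)² + (−0.09100)² + (−0.72800)² + (+0.07800)² = 0.88189
Variance = 0.88189 / 5 = 0.17638
SE* = √0.17638

SE* = 0.4200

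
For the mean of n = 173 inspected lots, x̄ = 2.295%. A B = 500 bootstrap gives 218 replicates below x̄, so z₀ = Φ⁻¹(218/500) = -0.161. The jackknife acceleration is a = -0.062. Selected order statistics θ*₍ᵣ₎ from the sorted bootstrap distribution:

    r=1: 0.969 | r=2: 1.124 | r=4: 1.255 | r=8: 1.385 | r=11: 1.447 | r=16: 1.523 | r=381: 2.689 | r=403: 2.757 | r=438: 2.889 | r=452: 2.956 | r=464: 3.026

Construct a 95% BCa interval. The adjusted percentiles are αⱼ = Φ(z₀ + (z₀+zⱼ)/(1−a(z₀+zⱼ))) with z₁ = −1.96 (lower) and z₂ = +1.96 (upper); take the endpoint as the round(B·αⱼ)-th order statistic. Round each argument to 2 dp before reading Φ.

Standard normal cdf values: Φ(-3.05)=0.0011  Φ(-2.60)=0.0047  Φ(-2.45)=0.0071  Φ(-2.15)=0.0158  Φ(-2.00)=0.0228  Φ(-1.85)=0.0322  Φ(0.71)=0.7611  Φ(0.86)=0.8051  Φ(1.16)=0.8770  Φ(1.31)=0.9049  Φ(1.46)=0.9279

(1.124, 3.026)

Lower: z₀ + z₁ = -0.161 + (-1.960) = -2.121; 1 − a(z₀+z₁) = 1 − (-0.062)(-2.121) = 0.8685; argument = -0.161 + (-2.121)/0.8685 = -2.6031 → -2.60.
α₁ = Φ(-2.60) = 0.0047; rank = round(500 × 0.0047) = 2; θ*₍2₎ = 1.124.
Upper: z₀ + z₂ = 1.799; 1 − a(z₀+z₂) = 1.1115; argument = 1.4575 → 1.46; α₂ = 0.9279; rank = 464; θ*₍464₎ = 3.026.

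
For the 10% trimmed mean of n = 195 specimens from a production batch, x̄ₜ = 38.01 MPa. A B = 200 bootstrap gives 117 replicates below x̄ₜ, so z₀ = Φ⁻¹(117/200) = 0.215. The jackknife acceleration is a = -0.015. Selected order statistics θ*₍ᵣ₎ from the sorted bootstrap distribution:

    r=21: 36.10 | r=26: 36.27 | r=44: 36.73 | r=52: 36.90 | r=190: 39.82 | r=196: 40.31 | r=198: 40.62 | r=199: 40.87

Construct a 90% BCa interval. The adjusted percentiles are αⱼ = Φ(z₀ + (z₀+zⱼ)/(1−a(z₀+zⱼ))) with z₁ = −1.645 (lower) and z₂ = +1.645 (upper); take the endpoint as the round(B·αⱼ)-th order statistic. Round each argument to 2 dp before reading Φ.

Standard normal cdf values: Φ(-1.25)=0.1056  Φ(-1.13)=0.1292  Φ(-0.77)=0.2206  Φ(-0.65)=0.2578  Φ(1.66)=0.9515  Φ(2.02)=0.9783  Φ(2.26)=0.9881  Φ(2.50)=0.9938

(36.10, 40.31)

Lower: z₀ + z₁ = 0.215 + (-1.645) = -1.430; 1 − a(z₀+z₁) = 1 − (-0.015)(-1.430) = 0.9786; argument = 0.215 + (-1.430)/0.9786 = -1.2463 → -1.25.
α₁ = Φ(-1.25) = 0.1056; rank = round(200 × 0.1056) = 21; θ*₍21₎ = 36.10.
Upper: z₀ + z₂ = 1.860; 1 − a(z₀+z₂) = 1.0279; argument = 2.0245 → 2.02; α₂ = 0.9783; rank = 196; θ*₍196₎ = 40.31.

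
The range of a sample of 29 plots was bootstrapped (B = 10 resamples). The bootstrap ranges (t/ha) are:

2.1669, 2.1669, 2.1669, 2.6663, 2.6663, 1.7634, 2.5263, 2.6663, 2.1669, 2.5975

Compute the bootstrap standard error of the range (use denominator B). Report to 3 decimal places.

SE* = 0.295

Bootstrap SE is the standard deviation of the 10 replicate ranges.
Mean of replicates: (2.1669 + 2.1669 + 2.1669 + 2.6663 + 2.6663 + 1.7634 + 2.5263 + 2.6663 + 2.1669 + 2.5975) / 10 = 23.55370 / 10 = 2.35537
Sum of squared deviations: (−0.18847)² + (−0.18847)² + (−0.18847)² + (+0.31093)² + (+0.31093)² + (−0.59197)² + (+0.17093)² + (+0.31093)² + (−0.18847)² + (+0.24213)² = 0.87039
Variance = 0.87039 / 10 = 0.08704
SE* = √0.08704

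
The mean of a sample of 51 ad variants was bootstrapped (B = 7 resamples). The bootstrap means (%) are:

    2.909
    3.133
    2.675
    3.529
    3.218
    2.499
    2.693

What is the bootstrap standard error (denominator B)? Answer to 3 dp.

SE* = 0.335

Bootstrap SE is the standard deviation of the 7 replicate means.
Mean of replicates: (2.909 + 3.133 + 2.675 + 3.529 + 3.218 + 2.499 + 2.693) / 7 = 20.6560 / 7 = 2.9509
Sum of squared deviations: (−0.0419)² + (+0.1821)² + (−0.2759)² + (+0.5781)² + (+0.2671)² + (−0.4519)² + (−0.2579)² = 0.7873
Variance = 0.7873 / 7 = 0.1125
SE* = √0.1125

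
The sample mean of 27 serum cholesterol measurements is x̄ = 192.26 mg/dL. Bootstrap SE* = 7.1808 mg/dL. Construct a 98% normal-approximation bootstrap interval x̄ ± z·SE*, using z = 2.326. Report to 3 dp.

Margin = 2.326 × 7.1808 = 16.7025
Interval: 192.26 ± 16.7025

(175.557, 208.963)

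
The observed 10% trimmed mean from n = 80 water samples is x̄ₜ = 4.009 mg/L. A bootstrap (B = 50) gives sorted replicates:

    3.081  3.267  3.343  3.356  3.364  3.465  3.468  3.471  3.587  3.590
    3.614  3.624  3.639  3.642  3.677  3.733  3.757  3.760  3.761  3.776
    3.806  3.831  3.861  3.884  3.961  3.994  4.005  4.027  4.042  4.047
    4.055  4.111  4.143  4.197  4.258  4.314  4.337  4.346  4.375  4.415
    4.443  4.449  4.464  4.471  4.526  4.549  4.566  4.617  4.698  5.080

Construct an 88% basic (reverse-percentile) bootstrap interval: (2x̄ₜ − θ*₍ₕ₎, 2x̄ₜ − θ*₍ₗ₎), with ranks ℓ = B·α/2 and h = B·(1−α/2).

Percentile endpoints at ranks 3 and 47: θ*₍3₎ = 3.343, θ*₍47₎ = 4.566.
Basic interval reflects these around x̄ₜ:
  lower = 2 × 4.009 − 4.566 = 3.452
  upper = 2 × 4.009 − 3.343 = 4.675

(3.452, 4.675)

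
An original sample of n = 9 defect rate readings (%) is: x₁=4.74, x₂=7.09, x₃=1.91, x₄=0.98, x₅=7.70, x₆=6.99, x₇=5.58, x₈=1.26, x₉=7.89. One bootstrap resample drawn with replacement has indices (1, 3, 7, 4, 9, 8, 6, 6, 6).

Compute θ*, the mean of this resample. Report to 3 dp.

Resample values: 4.74, 1.91, 5.58, 0.98, 7.89, 1.26, 6.99, 6.99, 6.99.
Mean = (4.74 + 1.91 + 5.58 + 0.98 + 7.89 + 1.26 + 6.99 + 6.99 + 6.99) / 9 = 43.330 / 9 = 4.814

θ* = 4.814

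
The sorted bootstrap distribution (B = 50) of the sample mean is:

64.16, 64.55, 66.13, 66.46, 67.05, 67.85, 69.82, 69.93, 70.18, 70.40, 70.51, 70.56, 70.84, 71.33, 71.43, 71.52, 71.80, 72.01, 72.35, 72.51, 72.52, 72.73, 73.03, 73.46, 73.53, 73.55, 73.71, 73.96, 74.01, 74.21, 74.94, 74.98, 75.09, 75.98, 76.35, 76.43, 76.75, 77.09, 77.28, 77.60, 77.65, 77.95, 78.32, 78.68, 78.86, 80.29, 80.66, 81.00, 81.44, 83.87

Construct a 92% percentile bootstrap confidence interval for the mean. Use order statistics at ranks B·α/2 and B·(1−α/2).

α = 0.08; lower rank = 50 × 0.040 = 2; upper rank = 50 × 0.960 = 48.
The 2nd smallest replicate is 64.55; the 48th is 81.00.

(64.55, 81.00)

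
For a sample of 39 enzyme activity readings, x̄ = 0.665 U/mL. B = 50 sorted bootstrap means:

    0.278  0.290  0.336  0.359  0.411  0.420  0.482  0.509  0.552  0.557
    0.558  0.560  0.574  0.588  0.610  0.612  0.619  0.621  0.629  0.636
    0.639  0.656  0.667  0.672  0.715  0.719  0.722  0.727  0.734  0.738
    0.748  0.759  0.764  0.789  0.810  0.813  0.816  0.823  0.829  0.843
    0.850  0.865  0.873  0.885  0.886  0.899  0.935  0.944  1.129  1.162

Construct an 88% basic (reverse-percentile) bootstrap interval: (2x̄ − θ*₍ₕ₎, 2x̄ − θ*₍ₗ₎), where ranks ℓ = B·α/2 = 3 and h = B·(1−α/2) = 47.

Percentile endpoints at ranks 3 and 47: θ*₍3₎ = 0.336, θ*₍47₎ = 0.935.
Basic interval reflects these around x̄:
  lower = 2 × 0.665 − 0.935 = 0.395
  upper = 2 × 0.665 − 0.336 = 0.994

(0.395, 0.994)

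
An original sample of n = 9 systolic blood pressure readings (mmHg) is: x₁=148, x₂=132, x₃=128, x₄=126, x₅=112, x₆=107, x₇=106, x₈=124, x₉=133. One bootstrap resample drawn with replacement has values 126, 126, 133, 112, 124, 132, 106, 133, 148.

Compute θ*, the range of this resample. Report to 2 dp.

Range = 148 − 106 = 42.00

θ* = 42.00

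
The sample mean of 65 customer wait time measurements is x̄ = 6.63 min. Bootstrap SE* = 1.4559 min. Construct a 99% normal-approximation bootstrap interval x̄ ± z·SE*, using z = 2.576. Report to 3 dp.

(2.880, 10.380)

Margin = 2.576 × 1.4559 = 3.7504
Interval: 6.63 ± 3.7504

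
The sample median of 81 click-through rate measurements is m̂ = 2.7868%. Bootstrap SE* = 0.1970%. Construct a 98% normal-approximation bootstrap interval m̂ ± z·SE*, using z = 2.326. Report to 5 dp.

(2.32858, 3.24502)

Margin = 2.326 × 0.1970 = 0.458222
Interval: 2.7868 ± 0.458222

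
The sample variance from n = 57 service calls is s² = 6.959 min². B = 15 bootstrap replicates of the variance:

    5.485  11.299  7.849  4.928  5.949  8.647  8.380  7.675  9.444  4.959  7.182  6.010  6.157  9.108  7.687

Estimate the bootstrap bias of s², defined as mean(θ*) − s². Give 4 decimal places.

mean(θ*) = (5.485 + 11.299 + 7.849 + 4.928 + 5.949 + 8.647 + 8.380 + 7.675 + 9.444 + 4.959 + 7.182 + 6.010 + 6.157 + 9.108 + 7.687) / 15 = 7.38393
bias = 7.38393 − 6.959

bias = +0.4249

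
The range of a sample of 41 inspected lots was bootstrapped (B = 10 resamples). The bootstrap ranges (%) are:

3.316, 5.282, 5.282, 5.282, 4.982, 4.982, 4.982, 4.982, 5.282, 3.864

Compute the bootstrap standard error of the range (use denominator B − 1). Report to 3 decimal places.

Bootstrap SE is the standard deviation of the 10 replicate ranges.
Mean of replicates: (3.316 + 5.282 + 5.282 + 5.282 + 4.982 + 4.982 + 4.982 + 4.982 + 5.282 + 3.864) / 10 = 48.2360 / 10 = 4.8236
Sum of squared deviations: (−1.5076)² + (+0.4584)² + (+0.4584)² + (+0.4584)² + (+0.1584)² + (+0.1584)² + (+0.1584)² + (+0.1584)² + (+0.4584)² + (−0.9596)² = 4.1346
Variance = 4.1346 / 9 = 0.4594
SE* = √0.4594

SE* = 0.678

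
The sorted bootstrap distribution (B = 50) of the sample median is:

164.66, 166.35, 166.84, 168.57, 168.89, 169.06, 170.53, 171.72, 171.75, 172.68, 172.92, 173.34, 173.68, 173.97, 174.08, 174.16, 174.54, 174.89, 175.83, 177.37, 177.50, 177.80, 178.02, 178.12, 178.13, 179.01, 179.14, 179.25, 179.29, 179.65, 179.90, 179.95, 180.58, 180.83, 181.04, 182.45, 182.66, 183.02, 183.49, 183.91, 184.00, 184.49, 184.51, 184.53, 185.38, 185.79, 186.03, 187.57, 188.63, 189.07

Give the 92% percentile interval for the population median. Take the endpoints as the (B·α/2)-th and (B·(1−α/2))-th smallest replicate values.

(166.35, 187.57)

α = 0.08; lower rank = 50 × 0.040 = 2; upper rank = 50 × 0.960 = 48.
The 2nd smallest replicate is 166.35; the 48th is 187.57.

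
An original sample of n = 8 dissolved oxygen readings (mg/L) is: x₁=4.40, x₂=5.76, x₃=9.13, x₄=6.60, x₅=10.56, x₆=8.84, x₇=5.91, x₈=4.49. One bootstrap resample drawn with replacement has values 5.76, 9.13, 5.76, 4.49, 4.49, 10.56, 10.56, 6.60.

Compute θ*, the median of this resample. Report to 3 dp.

θ* = 6.180

Sorted: 4.49, 4.49, 5.76, 5.76, 6.60, 9.13, 10.56, 10.56
Median = average of the two middle values = 6.180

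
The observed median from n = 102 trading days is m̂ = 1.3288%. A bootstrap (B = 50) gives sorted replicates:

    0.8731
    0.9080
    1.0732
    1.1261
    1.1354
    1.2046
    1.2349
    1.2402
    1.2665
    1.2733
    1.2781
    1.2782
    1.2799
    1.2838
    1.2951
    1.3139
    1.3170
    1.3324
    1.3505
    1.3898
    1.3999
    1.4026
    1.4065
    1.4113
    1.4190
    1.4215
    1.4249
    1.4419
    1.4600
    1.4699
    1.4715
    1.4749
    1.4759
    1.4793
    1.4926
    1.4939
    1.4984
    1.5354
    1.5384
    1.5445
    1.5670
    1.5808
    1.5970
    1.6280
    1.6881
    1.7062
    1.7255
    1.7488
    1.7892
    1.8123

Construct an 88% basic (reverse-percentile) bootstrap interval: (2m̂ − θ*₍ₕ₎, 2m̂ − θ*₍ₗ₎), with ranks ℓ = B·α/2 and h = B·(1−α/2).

Percentile endpoints at ranks 3 and 47: θ*₍3₎ = 1.0732, θ*₍47₎ = 1.7255.
Basic interval reflects these around m̂:
  lower = 2 × 1.3288 − 1.7255 = 0.9321
  upper = 2 × 1.3288 − 1.0732 = 1.5844

(0.9321, 1.5844)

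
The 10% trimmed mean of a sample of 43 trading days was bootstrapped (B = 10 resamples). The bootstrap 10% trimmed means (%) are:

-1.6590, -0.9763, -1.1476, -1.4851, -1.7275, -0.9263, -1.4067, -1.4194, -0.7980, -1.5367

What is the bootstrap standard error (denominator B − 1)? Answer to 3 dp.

SE* = 0.324

Bootstrap SE is the standard deviation of the 10 replicate 10% trimmed means.
Mean of replicates: ((-1.6590) + (-0.9763) + (-1.1476) + (-1.4851) + (-1.7275) + (-0.9263) + (-1.4067) + (-1.4194) + (-0.7980) + (-1.5367)) / 10 = -13.08260 / 10 = -1.30826
Sum of squared deviations: (−0.35074)² + (+0.33196)² + (+0.16066)² + (−0.17684)² + (−0.41924)² + (+0.38196)² + (−0.09844)² + (−0.11114)² + (+0.51026)² + (−0.22844)² = 0.94655
Variance = 0.94655 / 9 = 0.10517
SE* = √0.10517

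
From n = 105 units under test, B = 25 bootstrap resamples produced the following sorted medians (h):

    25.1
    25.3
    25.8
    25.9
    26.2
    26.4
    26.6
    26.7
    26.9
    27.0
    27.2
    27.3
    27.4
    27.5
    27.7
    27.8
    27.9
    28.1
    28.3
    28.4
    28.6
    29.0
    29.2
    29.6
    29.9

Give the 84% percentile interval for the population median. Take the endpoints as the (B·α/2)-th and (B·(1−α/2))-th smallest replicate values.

(25.3, 29.2)

α = 0.16; lower rank = 25 × 0.080 = 2; upper rank = 25 × 0.920 = 23.
The 2nd smallest replicate is 25.3; the 23rd is 29.2.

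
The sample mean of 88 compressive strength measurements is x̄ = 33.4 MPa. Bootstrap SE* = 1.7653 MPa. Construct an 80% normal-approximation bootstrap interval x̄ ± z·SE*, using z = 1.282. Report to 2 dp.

Margin = 1.282 × 1.7653 = 2.263
Interval: 33.4 ± 2.263

(31.14, 35.66)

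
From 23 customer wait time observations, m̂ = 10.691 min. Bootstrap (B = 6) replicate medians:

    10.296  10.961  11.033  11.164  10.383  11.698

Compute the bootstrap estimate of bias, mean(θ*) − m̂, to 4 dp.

mean(θ*) = (10.296 + 10.961 + 11.033 + 11.164 + 10.383 + 11.698) / 6 = 10.92250
bias = 10.92250 − 10.691

bias = +0.2315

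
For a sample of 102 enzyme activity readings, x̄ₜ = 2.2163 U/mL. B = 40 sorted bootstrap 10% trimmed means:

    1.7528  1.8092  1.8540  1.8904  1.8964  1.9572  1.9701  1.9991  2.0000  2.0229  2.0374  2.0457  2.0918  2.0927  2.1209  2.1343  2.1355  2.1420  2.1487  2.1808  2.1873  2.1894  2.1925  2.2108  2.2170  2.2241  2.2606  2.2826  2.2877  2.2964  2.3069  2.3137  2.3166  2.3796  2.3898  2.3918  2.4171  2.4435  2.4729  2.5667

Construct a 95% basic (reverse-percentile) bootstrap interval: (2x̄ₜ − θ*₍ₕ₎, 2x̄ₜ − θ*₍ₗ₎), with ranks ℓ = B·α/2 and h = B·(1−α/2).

(1.9597, 2.6798)

Percentile endpoints at ranks 1 and 39: θ*₍1₎ = 1.7528, θ*₍39₎ = 2.4729.
Basic interval reflects these around x̄ₜ:
  lower = 2 × 2.2163 − 2.4729 = 1.9597
  upper = 2 × 2.2163 − 1.7528 = 2.6798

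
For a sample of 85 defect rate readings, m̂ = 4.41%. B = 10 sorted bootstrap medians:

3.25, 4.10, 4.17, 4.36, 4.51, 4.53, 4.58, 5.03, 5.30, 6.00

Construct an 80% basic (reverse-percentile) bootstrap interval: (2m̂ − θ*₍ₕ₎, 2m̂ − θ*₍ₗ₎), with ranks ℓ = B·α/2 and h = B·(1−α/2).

Percentile endpoints at ranks 1 and 9: θ*₍1₎ = 3.25, θ*₍9₎ = 5.30.
Basic interval reflects these around m̂:
  lower = 2 × 4.41 − 5.30 = 3.52
  upper = 2 × 4.41 − 3.25 = 5.57

(3.52, 5.57)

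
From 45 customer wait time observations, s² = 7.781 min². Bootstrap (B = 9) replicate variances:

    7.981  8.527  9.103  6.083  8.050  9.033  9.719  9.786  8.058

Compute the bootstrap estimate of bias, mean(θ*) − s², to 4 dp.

bias = +0.7012

mean(θ*) = (7.981 + 8.527 + 9.103 + 6.083 + 8.050 + 9.033 + 9.719 + 9.786 + 8.058) / 9 = 8.48222
bias = 8.48222 − 7.781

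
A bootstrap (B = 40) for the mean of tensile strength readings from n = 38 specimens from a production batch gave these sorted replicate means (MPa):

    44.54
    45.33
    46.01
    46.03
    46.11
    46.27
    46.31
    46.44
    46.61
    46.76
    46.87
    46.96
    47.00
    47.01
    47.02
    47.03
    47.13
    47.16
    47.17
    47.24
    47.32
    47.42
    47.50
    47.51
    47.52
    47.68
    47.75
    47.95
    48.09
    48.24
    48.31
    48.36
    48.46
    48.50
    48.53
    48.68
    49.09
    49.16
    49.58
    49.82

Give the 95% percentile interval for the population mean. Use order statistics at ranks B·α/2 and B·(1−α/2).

(44.54, 49.58)

α = 0.05; lower rank = 40 × 0.025 = 1; upper rank = 40 × 0.975 = 39.
The 1st smallest replicate is 44.54; the 39th is 49.58.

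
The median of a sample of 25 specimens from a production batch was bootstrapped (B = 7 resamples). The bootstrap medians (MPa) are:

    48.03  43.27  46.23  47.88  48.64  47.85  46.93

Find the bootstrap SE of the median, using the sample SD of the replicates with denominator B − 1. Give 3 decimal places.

Bootstrap SE is the standard deviation of the 7 replicate medians.
Mean of replicates: (48.03 + 43.27 + 46.23 + 47.88 + 48.64 + 47.85 + 46.93) / 7 = 328.8300 / 7 = 46.9757
Sum of squared deviations: (+1.0543)² + (−3.7057)² + (−0.7457)² + (+0.9043)² + (+1.6643)² + (+0.8743)² + (−0.0457)² = 19.7540
Variance = 19.7540 / 6 = 3.2923
SE* = √3.2923

SE* = 1.814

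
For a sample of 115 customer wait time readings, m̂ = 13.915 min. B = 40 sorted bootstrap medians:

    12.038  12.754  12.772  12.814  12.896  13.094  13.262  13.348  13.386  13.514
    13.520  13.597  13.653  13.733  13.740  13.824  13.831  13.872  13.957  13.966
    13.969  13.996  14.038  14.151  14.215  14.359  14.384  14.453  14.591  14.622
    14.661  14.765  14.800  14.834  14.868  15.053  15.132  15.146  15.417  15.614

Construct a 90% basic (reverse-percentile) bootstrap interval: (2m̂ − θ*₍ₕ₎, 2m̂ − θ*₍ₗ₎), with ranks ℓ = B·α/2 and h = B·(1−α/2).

(12.684, 15.076)

Percentile endpoints at ranks 2 and 38: θ*₍2₎ = 12.754, θ*₍38₎ = 15.146.
Basic interval reflects these around m̂:
  lower = 2 × 13.915 − 15.146 = 12.684
  upper = 2 × 13.915 − 12.754 = 15.076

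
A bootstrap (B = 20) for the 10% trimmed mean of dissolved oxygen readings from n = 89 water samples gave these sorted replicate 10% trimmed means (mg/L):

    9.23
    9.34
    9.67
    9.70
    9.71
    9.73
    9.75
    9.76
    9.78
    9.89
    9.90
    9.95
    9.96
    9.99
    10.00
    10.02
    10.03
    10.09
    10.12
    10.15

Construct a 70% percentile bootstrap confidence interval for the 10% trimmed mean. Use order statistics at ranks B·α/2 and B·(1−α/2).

(9.67, 10.03)

α = 0.30; lower rank = 20 × 0.150 = 3; upper rank = 20 × 0.850 = 17.
The 3rd smallest replicate is 9.67; the 17th is 10.03.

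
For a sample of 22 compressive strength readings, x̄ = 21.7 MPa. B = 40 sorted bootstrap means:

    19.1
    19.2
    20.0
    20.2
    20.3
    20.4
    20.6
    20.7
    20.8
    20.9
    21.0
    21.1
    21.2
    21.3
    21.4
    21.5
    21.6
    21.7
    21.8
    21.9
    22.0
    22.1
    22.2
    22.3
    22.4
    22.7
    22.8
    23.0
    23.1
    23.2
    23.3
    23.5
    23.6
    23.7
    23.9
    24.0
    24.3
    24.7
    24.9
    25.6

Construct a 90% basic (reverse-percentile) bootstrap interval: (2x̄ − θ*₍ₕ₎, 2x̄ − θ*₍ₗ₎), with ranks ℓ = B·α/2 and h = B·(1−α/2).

(18.7, 24.2)

Percentile endpoints at ranks 2 and 38: θ*₍2₎ = 19.2, θ*₍38₎ = 24.7.
Basic interval reflects these around x̄:
  lower = 2 × 21.7 − 24.7 = 18.7
  upper = 2 × 21.7 − 19.2 = 24.2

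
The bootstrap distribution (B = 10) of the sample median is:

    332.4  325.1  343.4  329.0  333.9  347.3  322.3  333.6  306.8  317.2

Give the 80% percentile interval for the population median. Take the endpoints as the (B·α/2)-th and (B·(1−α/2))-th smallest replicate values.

Sorted replicates: 306.8, 317.2, 322.3, 325.1, 329.0, 332.4, 333.6, 333.9, 343.4, 347.3
α = 0.20; lower rank = 10 × 0.100 = 1; upper rank = 10 × 0.900 = 9.
The 1st smallest replicate is 306.8; the 9th is 343.4.

(306.8, 343.4)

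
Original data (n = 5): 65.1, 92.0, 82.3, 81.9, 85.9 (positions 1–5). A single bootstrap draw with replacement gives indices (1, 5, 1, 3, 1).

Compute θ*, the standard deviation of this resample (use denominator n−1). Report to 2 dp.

θ* = 10.48

Resample values: 65.1, 85.9, 65.1, 82.3, 65.1.
Mean = 72.7000; sum of squared deviations = 439.6800
s² = 439.6800 / 4 = 109.9200
s = √109.9200 = 10.48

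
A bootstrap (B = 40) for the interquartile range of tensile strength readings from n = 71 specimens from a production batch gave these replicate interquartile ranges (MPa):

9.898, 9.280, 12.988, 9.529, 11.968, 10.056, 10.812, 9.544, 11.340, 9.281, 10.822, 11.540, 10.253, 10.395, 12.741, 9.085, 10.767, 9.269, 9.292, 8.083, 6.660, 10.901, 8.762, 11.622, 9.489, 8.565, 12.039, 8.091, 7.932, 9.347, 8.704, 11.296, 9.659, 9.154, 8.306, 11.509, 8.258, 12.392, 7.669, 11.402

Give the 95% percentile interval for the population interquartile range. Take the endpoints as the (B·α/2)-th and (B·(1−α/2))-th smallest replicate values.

Sorted replicates: 6.660, 7.669, 7.932, 8.083, 8.091, 8.258, 8.306, 8.565, 8.704, 8.762, 9.085, 9.154, 9.269, 9.280, 9.281, 9.292, 9.347, 9.489, 9.529, 9.544, 9.659, 9.898, 10.056, 10.253, 10.395, 10.767, 10.812, 10.822, 10.901, 11.296, 11.340, 11.402, 11.509, 11.540, 11.622, 11.968, 12.039, 12.392, 12.741, 12.988
α = 0.05; lower rank = 40 × 0.025 = 1; upper rank = 40 × 0.975 = 39.
The 1st smallest replicate is 6.660; the 39th is 12.741.

(6.660, 12.741)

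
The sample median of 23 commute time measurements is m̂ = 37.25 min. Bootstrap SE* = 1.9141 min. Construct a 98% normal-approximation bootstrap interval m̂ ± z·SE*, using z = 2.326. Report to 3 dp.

Margin = 2.326 × 1.9141 = 4.4522
Interval: 37.25 ± 4.4522

(32.798, 41.702)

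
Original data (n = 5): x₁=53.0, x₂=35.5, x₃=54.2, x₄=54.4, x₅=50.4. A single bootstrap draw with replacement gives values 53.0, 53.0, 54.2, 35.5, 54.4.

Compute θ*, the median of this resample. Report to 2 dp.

θ* = 53.00

Sorted: 35.5, 53.0, 53.0, 54.2, 54.4
Median = middle value = 53.00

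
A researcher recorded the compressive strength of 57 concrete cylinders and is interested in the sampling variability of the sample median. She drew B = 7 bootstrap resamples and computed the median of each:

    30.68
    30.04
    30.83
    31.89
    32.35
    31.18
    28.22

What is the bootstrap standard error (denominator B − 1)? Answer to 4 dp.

SE* = 1.3516

Bootstrap SE is the standard deviation of the 7 replicate medians.
Mean of replicates: (30.68 + 30.04 + 30.83 + 31.89 + 32.35 + 31.18 + 28.22) / 7 = 215.19000 / 7 = 30.74143
Sum of squared deviations: (−0.06143)² + (−0.70143)² + (+0.08857)² + (+1.14857)² + (+1.60857)² + (+0.43857)² + (−2.52143)² = 10.96029
Variance = 10.96029 / 6 = 1.82671
SE* = √1.82671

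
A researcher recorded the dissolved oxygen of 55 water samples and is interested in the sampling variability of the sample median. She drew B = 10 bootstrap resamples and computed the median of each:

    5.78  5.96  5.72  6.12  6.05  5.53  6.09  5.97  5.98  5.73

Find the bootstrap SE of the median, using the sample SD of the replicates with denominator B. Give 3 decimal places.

SE* = 0.183

Bootstrap SE is the standard deviation of the 10 replicate medians.
Mean of replicates: (5.78 + 5.96 + 5.72 + 6.12 + 6.05 + 5.53 + 6.09 + 5.97 + 5.98 + 5.73) / 10 = 58.9300 / 10 = 5.8930
Sum of squared deviations: (−0.1130)² + (+0.0670)² + (−0.1730)² + (+0.2270)² + (+0.1570)² + (−0.3630)² + (+0.1970)² + (+0.0770)² + (+0.0870)² + (−0.1630)² = 0.3340
Variance = 0.3340 / 10 = 0.0334
SE* = √0.0334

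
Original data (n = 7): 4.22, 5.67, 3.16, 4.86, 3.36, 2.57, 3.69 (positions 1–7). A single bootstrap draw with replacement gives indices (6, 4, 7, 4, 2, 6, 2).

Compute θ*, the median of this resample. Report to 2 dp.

θ* = 4.86

Resample values: 2.57, 4.86, 3.69, 4.86, 5.67, 2.57, 5.67.
Sorted: 2.57, 2.57, 3.69, 4.86, 4.86, 5.67, 5.67
Median = middle value = 4.86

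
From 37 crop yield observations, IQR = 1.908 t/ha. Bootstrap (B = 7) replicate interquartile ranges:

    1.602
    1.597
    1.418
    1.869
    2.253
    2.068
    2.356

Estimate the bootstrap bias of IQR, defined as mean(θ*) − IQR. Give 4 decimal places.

bias = −0.0276

mean(θ*) = (1.602 + 1.597 + 1.418 + 1.869 + 2.253 + 2.068 + 2.356) / 7 = 1.88043
bias = 1.88043 − 1.908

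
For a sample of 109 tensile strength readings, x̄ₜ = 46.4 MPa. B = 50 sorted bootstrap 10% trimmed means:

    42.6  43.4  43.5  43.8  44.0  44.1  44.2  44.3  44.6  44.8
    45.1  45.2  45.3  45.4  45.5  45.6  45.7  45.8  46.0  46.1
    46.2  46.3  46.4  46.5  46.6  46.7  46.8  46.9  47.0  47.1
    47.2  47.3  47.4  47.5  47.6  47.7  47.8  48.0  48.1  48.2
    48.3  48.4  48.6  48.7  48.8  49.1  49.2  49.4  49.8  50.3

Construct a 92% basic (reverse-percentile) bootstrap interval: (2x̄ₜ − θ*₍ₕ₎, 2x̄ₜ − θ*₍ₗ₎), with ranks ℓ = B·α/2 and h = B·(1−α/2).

(43.4, 49.4)

Percentile endpoints at ranks 2 and 48: θ*₍2₎ = 43.4, θ*₍48₎ = 49.4.
Basic interval reflects these around x̄ₜ:
  lower = 2 × 46.4 − 49.4 = 43.4
  upper = 2 × 46.4 − 43.4 = 49.4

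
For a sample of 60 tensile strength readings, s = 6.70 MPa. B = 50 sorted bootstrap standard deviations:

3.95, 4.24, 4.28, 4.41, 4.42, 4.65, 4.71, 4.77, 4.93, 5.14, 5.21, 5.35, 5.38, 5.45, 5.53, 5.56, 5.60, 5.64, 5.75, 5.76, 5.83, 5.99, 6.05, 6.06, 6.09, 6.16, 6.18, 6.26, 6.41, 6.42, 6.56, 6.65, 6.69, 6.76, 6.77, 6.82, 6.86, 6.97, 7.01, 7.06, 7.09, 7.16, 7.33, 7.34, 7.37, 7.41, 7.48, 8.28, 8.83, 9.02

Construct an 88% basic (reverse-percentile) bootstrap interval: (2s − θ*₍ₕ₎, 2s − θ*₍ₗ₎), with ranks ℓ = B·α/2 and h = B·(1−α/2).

(5.92, 9.12)

Percentile endpoints at ranks 3 and 47: θ*₍3₎ = 4.28, θ*₍47₎ = 7.48.
Basic interval reflects these around s:
  lower = 2 × 6.70 − 7.48 = 5.92
  upper = 2 × 6.70 − 4.28 = 9.12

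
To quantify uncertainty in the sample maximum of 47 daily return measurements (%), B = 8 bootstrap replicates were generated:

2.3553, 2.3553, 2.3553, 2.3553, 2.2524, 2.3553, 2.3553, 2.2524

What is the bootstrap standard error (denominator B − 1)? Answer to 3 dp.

Bootstrap SE is the standard deviation of the 8 replicate maximums.
Mean of replicates: (2.3553 + 2.3553 + 2.3553 + 2.3553 + 2.2524 + 2.3553 + 2.3553 + 2.2524) / 8 = 18.63660 / 8 = 2.32958
Sum of squared deviations: (+0.02572)² + (+0.02572)² + (+0.02572)² + (+0.02572)² + (−0.07717)² + (+0.02572)² + (+0.02572)² + (−0.07717)² = 0.01588
Variance = 0.01588 / 7 = 0.00227
SE* = √0.00227

SE* = 0.048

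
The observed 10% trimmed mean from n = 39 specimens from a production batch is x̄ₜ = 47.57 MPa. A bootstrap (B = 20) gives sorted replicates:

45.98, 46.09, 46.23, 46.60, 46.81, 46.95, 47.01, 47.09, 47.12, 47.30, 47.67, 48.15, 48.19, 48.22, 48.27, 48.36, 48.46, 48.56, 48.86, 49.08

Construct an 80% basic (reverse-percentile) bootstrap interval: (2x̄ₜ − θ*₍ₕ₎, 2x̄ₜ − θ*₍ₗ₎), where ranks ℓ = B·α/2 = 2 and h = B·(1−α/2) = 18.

(46.58, 49.05)

Percentile endpoints at ranks 2 and 18: θ*₍2₎ = 46.09, θ*₍18₎ = 48.56.
Basic interval reflects these around x̄ₜ:
  lower = 2 × 47.57 − 48.56 = 46.58
  upper = 2 × 47.57 − 46.09 = 49.05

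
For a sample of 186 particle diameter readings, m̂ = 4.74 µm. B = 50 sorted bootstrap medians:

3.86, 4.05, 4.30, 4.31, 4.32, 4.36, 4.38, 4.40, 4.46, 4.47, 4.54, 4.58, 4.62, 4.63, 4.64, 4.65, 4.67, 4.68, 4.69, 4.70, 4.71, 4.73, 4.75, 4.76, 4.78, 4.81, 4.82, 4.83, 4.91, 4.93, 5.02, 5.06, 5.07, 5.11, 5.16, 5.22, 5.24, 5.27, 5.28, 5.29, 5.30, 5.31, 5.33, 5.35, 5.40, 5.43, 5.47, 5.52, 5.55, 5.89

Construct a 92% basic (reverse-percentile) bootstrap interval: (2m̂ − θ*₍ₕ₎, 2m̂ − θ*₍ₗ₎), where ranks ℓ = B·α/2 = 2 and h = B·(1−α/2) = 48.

Percentile endpoints at ranks 2 and 48: θ*₍2₎ = 4.05, θ*₍48₎ = 5.52.
Basic interval reflects these around m̂:
  lower = 2 × 4.74 − 5.52 = 3.96
  upper = 2 × 4.74 − 4.05 = 5.43

(3.96, 5.43)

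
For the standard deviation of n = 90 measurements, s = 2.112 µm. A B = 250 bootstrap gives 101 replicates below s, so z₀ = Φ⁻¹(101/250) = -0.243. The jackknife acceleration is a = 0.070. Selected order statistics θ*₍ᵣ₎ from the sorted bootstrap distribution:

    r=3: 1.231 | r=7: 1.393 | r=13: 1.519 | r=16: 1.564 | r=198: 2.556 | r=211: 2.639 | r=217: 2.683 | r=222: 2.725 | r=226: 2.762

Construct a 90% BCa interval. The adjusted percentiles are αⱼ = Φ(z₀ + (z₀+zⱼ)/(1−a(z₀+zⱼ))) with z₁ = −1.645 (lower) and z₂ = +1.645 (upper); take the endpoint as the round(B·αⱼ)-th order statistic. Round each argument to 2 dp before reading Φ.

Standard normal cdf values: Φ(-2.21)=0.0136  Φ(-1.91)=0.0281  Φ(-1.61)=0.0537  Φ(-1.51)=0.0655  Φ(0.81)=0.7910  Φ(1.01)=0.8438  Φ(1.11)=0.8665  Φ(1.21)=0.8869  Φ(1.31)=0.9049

Lower: z₀ + z₁ = -0.243 + (-1.645) = -1.888; 1 − a(z₀+z₁) = 1 − (0.070)(-1.888) = 1.1322; argument = -0.243 + (-1.888)/1.1322 = -1.9106 → -1.91.
α₁ = Φ(-1.91) = 0.0281; rank = round(250 × 0.0281) = 7; θ*₍7₎ = 1.393.
Upper: z₀ + z₂ = 1.402; 1 − a(z₀+z₂) = 0.9019; argument = 1.3116 → 1.31; α₂ = 0.9049; rank = 226; θ*₍226₎ = 2.762.

(1.393, 2.762)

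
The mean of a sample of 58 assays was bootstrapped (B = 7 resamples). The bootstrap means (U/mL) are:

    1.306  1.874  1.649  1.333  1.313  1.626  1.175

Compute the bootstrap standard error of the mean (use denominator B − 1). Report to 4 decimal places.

Bootstrap SE is the standard deviation of the 7 replicate means.
Mean of replicates: (1.306 + 1.874 + 1.649 + 1.333 + 1.313 + 1.626 + 1.175) / 7 = 10.27600 / 7 = 1.46800
Sum of squared deviations: (−0.16200)² + (+0.40600)² + (+0.18100)² + (−0.13500)² + (−0.15500)² + (+0.15800)² + (−0.29300)² = 0.37690
Variance = 0.37690 / 6 = 0.06282
SE* = √0.06282

SE* = 0.2506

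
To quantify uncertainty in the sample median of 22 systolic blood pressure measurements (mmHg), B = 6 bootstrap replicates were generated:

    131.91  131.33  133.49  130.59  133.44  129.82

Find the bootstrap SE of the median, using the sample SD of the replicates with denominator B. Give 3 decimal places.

SE* = 1.364

Bootstrap SE is the standard deviation of the 6 replicate medians.
Mean of replicates: (131.91 + 131.33 + 133.49 + 130.59 + 133.44 + 129.82) / 6 = 790.5800 / 6 = 131.7633
Sum of squared deviations: (+0.1467)² + (−0.4333)² + (+1.7267)² + (−1.1733)² + (+1.6767)² + (−1.9433)² = 11.1551
Variance = 11.1551 / 6 = 1.8592
SE* = √1.8592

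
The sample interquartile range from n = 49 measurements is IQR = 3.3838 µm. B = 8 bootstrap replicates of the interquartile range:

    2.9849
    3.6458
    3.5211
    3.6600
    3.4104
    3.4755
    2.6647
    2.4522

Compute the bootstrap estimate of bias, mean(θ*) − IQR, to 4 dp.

mean(θ*) = (2.9849 + 3.6458 + 3.5211 + 3.6600 + 3.4104 + 3.4755 + 2.6647 + 2.4522) / 8 = 3.22682
bias = 3.22682 − 3.3838

bias = −0.1570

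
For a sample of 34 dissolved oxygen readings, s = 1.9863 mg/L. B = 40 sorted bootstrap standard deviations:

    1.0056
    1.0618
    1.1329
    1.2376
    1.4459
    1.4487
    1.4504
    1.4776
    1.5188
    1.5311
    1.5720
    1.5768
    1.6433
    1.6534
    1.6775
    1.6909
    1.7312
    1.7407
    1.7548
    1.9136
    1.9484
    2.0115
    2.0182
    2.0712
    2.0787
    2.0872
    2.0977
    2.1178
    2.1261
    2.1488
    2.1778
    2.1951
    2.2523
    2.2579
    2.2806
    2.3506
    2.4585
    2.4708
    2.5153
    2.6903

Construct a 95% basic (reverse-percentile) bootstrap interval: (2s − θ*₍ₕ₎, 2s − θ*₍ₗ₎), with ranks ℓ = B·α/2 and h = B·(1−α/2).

(1.4573, 2.9670)

Percentile endpoints at ranks 1 and 39: θ*₍1₎ = 1.0056, θ*₍39₎ = 2.5153.
Basic interval reflects these around s:
  lower = 2 × 1.9863 − 2.5153 = 1.4573
  upper = 2 × 1.9863 − 1.0056 = 2.9670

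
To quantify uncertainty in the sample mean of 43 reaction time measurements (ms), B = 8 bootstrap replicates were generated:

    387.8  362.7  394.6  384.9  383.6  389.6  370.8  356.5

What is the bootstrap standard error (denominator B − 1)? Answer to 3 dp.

SE* = 13.774

Bootstrap SE is the standard deviation of the 8 replicate means.
Mean of replicates: (387.8 + 362.7 + 394.6 + 384.9 + 383.6 + 389.6 + 370.8 + 356.5) / 8 = 3030.5000 / 8 = 378.8125
Sum of squared deviations: (+8.9875)² + (−16.1125)² + (+15.7875)² + (+6.0875)² + (+4.7875)² + (+10.7875)² + (−8.0125)² + (−22.3125)² = 1328.0288
Variance = 1328.0288 / 7 = 189.7184
SE* = √189.7184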